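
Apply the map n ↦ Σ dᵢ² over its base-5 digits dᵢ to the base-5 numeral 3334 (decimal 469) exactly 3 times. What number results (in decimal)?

25

469 = (3,3,3,4)_5 → 43
43 = (1,3,3)_5 → 19
19 = (3,4)_5 → 25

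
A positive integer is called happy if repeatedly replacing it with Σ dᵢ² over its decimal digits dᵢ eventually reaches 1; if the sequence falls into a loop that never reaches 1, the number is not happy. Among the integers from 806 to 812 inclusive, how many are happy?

806: 806 → 100 → 1  — happy
807: 807 → 113 → 11 → 2 → 4 → 16 → 37 → 58 → 89 → 145 → 42 → 20 → 4  — not happy
808: 808 → 128 → 69 → 117 → 51 → 26 → 40 → 16 → 37 → 58 → 89 → 145 → 42 → 20 → 4 → 16  — not happy
809: 809 → 145 → 42 → 20 → 4 → 16 → 37 → 58 → 89 → 145  — not happy
810: 810 → 65 → 61 → 37 → 58 → 89 → 145 → 42 → 20 → 4 → 16 → 37  — not happy
811: 811 → 66 → 72 → 53 → 34 → 25 → 29 → 85 → 89 → 145 → 42 → 20 → 4 → 16 → 37 → 58 → 89  — not happy
812: 812 → 69 → 117 → 51 → 26 → 40 → 16 → 37 → 58 → 89 → 145 → 42 → 20 → 4 → 16  — not happy
happy: 806

1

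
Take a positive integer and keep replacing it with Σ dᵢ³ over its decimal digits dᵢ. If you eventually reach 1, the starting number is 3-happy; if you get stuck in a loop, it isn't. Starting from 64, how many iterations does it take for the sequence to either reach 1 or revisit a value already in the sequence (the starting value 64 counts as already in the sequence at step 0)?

6

64 → 280
280 → 520
520 → 133
133 → 55
55 → 250
250 → 133  — 133 repeats.
That took 6 steps.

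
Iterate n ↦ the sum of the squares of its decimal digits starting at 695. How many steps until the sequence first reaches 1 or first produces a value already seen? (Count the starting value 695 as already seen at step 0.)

15

695 → 142
142 → 21
21 → 5
5 → 25
25 → 29
29 → 85
85 → 89
89 → 145
145 → 42
42 → 20
20 → 4
4 → 16
16 → 37
37 → 58
58 → 89  — 89 repeats.
That took 15 steps.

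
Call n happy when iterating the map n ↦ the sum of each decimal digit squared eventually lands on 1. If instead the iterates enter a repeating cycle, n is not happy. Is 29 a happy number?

not happy

29 → 85
85 → 89
89 → 145
145 → 42
42 → 20
20 → 4
4 → 16
16 → 37
37 → 58
58 → 89  — 89 already seen; the sequence cycles without reaching 1.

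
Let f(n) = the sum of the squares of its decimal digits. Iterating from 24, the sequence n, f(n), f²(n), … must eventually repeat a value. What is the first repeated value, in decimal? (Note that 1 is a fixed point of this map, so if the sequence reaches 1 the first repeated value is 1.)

24 → 2² + 4² = 4 + 16 = 20
20 → 2² + 0² = 4 + 0 = 4
4 → 4² = 16
16 → 1² + 6² = 1 + 36 = 37
37 → 3² + 7² = 9 + 49 = 58
58 → 5² + 8² = 25 + 64 = 89
89 → 8² + 9² = 64 + 81 = 145
145 → 1² + 4² + 5² = 1 + 16 + 25 = 42
42 → 4² + 2² = 16 + 4 = 20  — 20 already appeared earlier.

20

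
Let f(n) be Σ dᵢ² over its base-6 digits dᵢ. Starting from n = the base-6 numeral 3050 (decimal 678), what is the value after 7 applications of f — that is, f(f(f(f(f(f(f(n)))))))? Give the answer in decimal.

25

678 = (3,0,5,0)_6 → 3² + 0² + 5² + 0² = 34
34 = (5,4)_6 → 5² + 4² = 41
41 = (1,0,5)_6 → 1² + 0² + 5² = 26
26 = (4,2)_6 → 4² + 2² = 20
20 = (3,2)_6 → 3² + 2² = 13
13 = (2,1)_6 → 2² + 1² = 5
5 = (5)_6 → 5² = 25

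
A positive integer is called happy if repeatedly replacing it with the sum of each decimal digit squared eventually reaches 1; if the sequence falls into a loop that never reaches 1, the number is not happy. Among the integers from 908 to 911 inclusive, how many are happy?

1

908: 908 → 145 → 42 → 20 → 4 → 16 → 37 → 58 → 89 → 145  — not happy
909: 909 → 162 → 41 → 17 → 50 → 25 → 29 → 85 → 89 → 145 → 42 → 20 → 4 → 16 → 37 → 58 → 89  — not happy
910: 910 → 82 → 68 → 100 → 1  — happy
911: 911 → 83 → 73 → 58 → 89 → 145 → 42 → 20 → 4 → 16 → 37 → 58  — not happy
happy: 910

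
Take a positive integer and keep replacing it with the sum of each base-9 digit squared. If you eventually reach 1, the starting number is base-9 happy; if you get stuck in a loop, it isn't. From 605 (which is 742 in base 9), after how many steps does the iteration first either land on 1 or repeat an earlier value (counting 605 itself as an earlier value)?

605 = (7,4,2)_9 → 69
69 = (7,6)_9 → 85
85 = (1,0,4)_9 → 17
17 = (1,8)_9 → 65
65 = (7,2)_9 → 53
53 = (5,8)_9 → 89
89 = (1,0,8)_9 → 65  — 65 repeats.
That took 7 steps.

7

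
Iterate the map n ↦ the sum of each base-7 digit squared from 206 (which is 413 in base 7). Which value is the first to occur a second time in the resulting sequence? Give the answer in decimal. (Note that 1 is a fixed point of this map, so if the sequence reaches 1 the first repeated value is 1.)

10

206 = (4,1,3)_7 → 4² + 1² + 3² = 26
26 = (3,5)_7 → 3² + 5² = 34
34 = (4,6)_7 → 4² + 6² = 52
52 = (1,0,3)_7 → 1² + 0² + 3² = 10
10 = (1,3)_7 → 1² + 3² = 10  — 10 already appeared earlier.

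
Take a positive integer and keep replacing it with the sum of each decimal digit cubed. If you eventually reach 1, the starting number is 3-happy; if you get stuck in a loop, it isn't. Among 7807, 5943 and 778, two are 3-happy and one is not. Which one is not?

7807: 7807 → 1198 → 1243 → 100 → 1  — reaches 1 (3-happy)
5943: 5943 → 945 → 918 → 1242 → 81 → 513 → 153 → 153  — repeats 153 (not 3-happy)
778: 778 → 1198 → 1243 → 100 → 1  — reaches 1 (3-happy)

5943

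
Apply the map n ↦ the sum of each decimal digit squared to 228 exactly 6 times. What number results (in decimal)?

228 → 2² + 2² + 8² = 4 + 4 + 64 = 72
72 → 7² + 2² = 49 + 4 = 53
53 → 5² + 3² = 25 + 9 = 34
34 → 3² + 4² = 9 + 16 = 25
25 → 2² + 5² = 4 + 25 = 29
29 → 2² + 9² = 4 + 81 = 85

85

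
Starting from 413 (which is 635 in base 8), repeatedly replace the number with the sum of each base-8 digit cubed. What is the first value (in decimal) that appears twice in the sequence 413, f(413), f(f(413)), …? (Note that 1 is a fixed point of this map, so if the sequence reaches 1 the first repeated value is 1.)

413 = (6,3,5)_8 → 6³ + 3³ + 5³ = 368
368 = (5,6,0)_8 → 5³ + 6³ + 0³ = 341
341 = (5,2,5)_8 → 5³ + 2³ + 5³ = 258
258 = (4,0,2)_8 → 4³ + 0³ + 2³ = 72
72 = (1,1,0)_8 → 1³ + 1³ + 0³ = 2
2 = (2)_8 → 2³ = 8
8 = (1,0)_8 → 1³ + 0³ = 1  — reached the fixed point 1.
1 → 1, so 1 is the first repeated value.

1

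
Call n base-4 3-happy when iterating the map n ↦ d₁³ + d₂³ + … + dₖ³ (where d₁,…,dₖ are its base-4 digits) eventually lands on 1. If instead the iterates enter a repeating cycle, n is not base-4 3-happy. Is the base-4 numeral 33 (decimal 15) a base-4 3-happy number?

15 = (3,3)_4 → 54
54 = (3,1,2)_4 → 36
36 = (2,1,0)_4 → 9
9 = (2,1)_4 → 9  — 9 already seen; the sequence cycles without reaching 1.

not base-4 3-happy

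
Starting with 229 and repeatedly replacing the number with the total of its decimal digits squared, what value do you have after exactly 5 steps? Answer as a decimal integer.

4

229 → 2² + 2² + 9² = 4 + 4 + 81 = 89
89 → 8² + 9² = 64 + 81 = 145
145 → 1² + 4² + 5² = 1 + 16 + 25 = 42
42 → 4² + 2² = 16 + 4 = 20
20 → 2² + 0² = 4 + 0 = 4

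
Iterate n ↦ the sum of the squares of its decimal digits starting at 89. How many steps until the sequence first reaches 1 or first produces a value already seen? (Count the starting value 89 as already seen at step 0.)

89 → 8² + 9² = 145
145 → 1² + 4² + 5² = 42
42 → 4² + 2² = 20
20 → 2² + 0² = 4
4 → 4² = 16
16 → 1² + 6² = 37
37 → 3² + 7² = 58
58 → 5² + 8² = 89  — 89 repeats.
That took 8 steps.

8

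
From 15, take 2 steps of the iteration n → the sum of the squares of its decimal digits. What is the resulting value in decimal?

15 → 1² + 5² = 1 + 25 = 26
26 → 2² + 6² = 4 + 36 = 40

40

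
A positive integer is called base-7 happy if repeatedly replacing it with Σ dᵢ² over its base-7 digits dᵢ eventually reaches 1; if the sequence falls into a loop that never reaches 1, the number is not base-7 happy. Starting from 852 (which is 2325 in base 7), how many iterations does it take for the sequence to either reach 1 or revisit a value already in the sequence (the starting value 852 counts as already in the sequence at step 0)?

852 = (2,3,2,5)_7 → 42
42 = (6,0)_7 → 36
36 = (5,1)_7 → 26
26 = (3,5)_7 → 34
34 = (4,6)_7 → 52
52 = (1,0,3)_7 → 10
10 = (1,3)_7 → 10  — 10 repeats.
That took 7 steps.

7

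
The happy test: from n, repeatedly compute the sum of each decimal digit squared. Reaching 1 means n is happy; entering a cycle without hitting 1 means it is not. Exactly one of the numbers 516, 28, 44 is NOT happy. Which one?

516: 516 → 62 → 40 → 16 → 37 → 58 → 89 → 145 → 42 → 20 → 4 → 16  — repeats 16 (not happy)
28: 28 → 68 → 100 → 1  — reaches 1 (happy)
44: 44 → 32 → 13 → 10 → 1  — reaches 1 (happy)

516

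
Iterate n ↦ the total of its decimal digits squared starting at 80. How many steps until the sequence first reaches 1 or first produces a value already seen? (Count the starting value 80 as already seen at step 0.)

13

80 → 8² + 0² = 64
64 → 6² + 4² = 52
52 → 5² + 2² = 29
29 → 2² + 9² = 85
85 → 8² + 5² = 89
89 → 8² + 9² = 145
145 → 1² + 4² + 5² = 42
42 → 4² + 2² = 20
20 → 2² + 0² = 4
4 → 4² = 16
16 → 1² + 6² = 37
37 → 3² + 7² = 58
58 → 5² + 8² = 89  — 89 repeats.
That took 13 steps.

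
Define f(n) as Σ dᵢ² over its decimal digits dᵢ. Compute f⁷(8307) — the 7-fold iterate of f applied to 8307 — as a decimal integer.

8307 → 8² + 3² + 0² + 7² = 64 + 9 + 0 + 49 = 122
122 → 1² + 2² + 2² = 1 + 4 + 4 = 9
9 → 9² = 81
81 → 8² + 1² = 64 + 1 = 65
65 → 6² + 5² = 36 + 25 = 61
61 → 6² + 1² = 36 + 1 = 37
37 → 3² + 7² = 9 + 49 = 58

58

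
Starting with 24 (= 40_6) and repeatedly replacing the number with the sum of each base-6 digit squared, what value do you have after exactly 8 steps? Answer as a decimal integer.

24 = (4,0)_6 → 4² + 0² = 16 + 0 = 16
16 = (2,4)_6 → 2² + 4² = 4 + 16 = 20
20 = (3,2)_6 → 3² + 2² = 9 + 4 = 13
13 = (2,1)_6 → 2² + 1² = 4 + 1 = 5
5 = (5)_6 → 5² = 25
25 = (4,1)_6 → 4² + 1² = 16 + 1 = 17
17 = (2,5)_6 → 2² + 5² = 4 + 25 = 29
29 = (4,5)_6 → 4² + 5² = 16 + 25 = 41

41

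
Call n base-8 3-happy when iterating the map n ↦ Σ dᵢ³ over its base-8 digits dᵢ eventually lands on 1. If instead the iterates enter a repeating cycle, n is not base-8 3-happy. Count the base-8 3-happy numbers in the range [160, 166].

4

160: 160 → 72 → 2 → 8 → 1  (reaches 1)
161: 161 → 73 → 3 → 27 → 54 → 432 → 432  (repeats 432)
162: 162 → 80 → 9 → 2 → 8 → 1  (reaches 1)
163: 163 → 99 → 92 → 92  (repeats 92)
164: 164 → 136 → 9 → 2 → 8 → 1  (reaches 1)
165: 165 → 197 → 152 → 35 → 91 → 55 → 559 → 469 → 476 → 434 → 440 → 559  (repeats 559)
166: 166 → 288 → 128 → 8 → 1  (reaches 1)
base-8 3-happy: 160, 162, 164, 166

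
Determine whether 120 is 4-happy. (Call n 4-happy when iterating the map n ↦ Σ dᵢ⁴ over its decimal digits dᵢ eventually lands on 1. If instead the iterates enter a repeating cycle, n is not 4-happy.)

120 → 1⁴ + 2⁴ + 0⁴ = 17
17 → 1⁴ + 7⁴ = 2402
2402 → 2⁴ + 4⁴ + 0⁴ + 2⁴ = 288
288 → 2⁴ + 8⁴ + 8⁴ = 8208
8208 → 8⁴ + 2⁴ + 0⁴ + 8⁴ = 8208  — 8208 already seen; the sequence cycles without reaching 1.

not 4-happy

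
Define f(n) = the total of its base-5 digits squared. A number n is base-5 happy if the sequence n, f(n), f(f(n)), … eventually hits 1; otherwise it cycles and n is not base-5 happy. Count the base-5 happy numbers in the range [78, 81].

2

78: 78 → 18 → 18  — not base-5 happy
79: 79 → 25 → 1  — base-5 happy
80: 80 → 10 → 4 → 16 → 10  — not base-5 happy
81: 81 → 11 → 5 → 1  — base-5 happy
base-5 happy: 79, 81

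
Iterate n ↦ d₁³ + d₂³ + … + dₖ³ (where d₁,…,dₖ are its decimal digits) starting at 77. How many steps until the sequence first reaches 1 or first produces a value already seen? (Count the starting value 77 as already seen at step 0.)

77 → 7³ + 7³ = 343 + 343 = 686
686 → 6³ + 8³ + 6³ = 216 + 512 + 216 = 944
944 → 9³ + 4³ + 4³ = 729 + 64 + 64 = 857
857 → 8³ + 5³ + 7³ = 512 + 125 + 343 = 980
980 → 9³ + 8³ + 0³ = 729 + 512 + 0 = 1241
1241 → 1³ + 2³ + 4³ + 1³ = 1 + 8 + 64 + 1 = 74
74 → 7³ + 4³ = 343 + 64 = 407
407 → 4³ + 0³ + 7³ = 64 + 0 + 343 = 407  — 407 repeats.
That took 8 steps.

8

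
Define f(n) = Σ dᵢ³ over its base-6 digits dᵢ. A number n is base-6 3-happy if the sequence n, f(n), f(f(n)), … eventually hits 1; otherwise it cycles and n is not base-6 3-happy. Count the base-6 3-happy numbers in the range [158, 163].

4

158: 158 → 80 → 17 → 133 → 92 → 43 → 3 → 27 → 91 → 36 → 1  — base-6 3-happy
159: 159 → 99 → 99  — not base-6 3-happy
160: 160 → 136 → 155 → 190 → 190  — not base-6 3-happy
161: 161 → 197 → 258 → 3 → 27 → 91 → 36 → 1  — base-6 3-happy
162: 162 → 91 → 36 → 1  — base-6 3-happy
163: 163 → 92 → 43 → 3 → 27 → 91 → 36 → 1  — base-6 3-happy
base-6 3-happy: 158, 161, 162, 163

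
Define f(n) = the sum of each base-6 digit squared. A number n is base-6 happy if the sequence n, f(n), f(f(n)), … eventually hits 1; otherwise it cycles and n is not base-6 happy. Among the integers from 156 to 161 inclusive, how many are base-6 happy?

1

156: 156 → 20 → 13 → 5 → 25 → 17 → 29 → 41 → 26 → 20  (repeats 20)
157: 157 → 21 → 18 → 9 → 10 → 17 → 29 → 41 → 26 → 20 → 13 → 5 → 25 → 17  (repeats 17)
158: 158 → 24 → 16 → 20 → 13 → 5 → 25 → 17 → 29 → 41 → 26 → 20  (repeats 20)
159: 159 → 29 → 41 → 26 → 20 → 13 → 5 → 25 → 17 → 29  (repeats 29)
160: 160 → 36 → 1  (reaches 1)
161: 161 → 45 → 11 → 26 → 20 → 13 → 5 → 25 → 17 → 29 → 41 → 26  (repeats 26)
base-6 happy: 160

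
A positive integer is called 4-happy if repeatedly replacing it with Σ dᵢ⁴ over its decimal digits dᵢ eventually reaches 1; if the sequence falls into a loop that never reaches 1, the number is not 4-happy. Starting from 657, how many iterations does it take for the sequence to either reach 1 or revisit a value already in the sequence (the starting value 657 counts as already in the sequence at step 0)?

11

657 → 6⁴ + 5⁴ + 7⁴ = 4322
4322 → 4⁴ + 3⁴ + 2⁴ + 2⁴ = 369
369 → 3⁴ + 6⁴ + 9⁴ = 7938
7938 → 7⁴ + 9⁴ + 3⁴ + 8⁴ = 13139
13139 → 1⁴ + 3⁴ + 1⁴ + 3⁴ + 9⁴ = 6725
6725 → 6⁴ + 7⁴ + 2⁴ + 5⁴ = 4338
4338 → 4⁴ + 3⁴ + 3⁴ + 8⁴ = 4514
4514 → 4⁴ + 5⁴ + 1⁴ + 4⁴ = 1138
1138 → 1⁴ + 1⁴ + 3⁴ + 8⁴ = 4179
4179 → 4⁴ + 1⁴ + 7⁴ + 9⁴ = 9219
9219 → 9⁴ + 2⁴ + 1⁴ + 9⁴ = 13139  — 13139 repeats.
That took 11 steps.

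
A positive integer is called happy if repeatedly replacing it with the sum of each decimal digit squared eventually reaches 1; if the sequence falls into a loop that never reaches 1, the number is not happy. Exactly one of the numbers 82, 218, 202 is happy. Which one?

82

82: 82 → 68 → 100 → 1  — reaches 1 (happy)
218: 218 → 69 → 117 → 51 → 26 → 40 → 16 → 37 → 58 → 89 → 145 → 42 → 20 → 4 → 16  — repeats 16 (not happy)
202: 202 → 8 → 64 → 52 → 29 → 85 → 89 → 145 → 42 → 20 → 4 → 16 → 37 → 58 → 89  — repeats 89 (not happy)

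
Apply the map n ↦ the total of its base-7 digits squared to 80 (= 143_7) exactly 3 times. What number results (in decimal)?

80 = (1,4,3)_7 → 1² + 4² + 3² = 26
26 = (3,5)_7 → 3² + 5² = 34
34 = (4,6)_7 → 4² + 6² = 52

52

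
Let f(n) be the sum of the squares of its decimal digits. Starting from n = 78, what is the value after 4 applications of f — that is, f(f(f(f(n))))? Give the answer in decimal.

78 → 7² + 8² = 49 + 64 = 113
113 → 1² + 1² + 3² = 1 + 1 + 9 = 11
11 → 1² + 1² = 1 + 1 = 2
2 → 2² = 4

4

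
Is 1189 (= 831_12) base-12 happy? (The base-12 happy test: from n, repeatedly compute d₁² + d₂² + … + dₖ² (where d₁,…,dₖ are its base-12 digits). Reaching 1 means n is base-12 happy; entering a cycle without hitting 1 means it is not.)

1189 = (8,3,1)_12 → 8² + 3² + 1² = 74
74 = (6,2)_12 → 6² + 2² = 40
40 = (3,4)_12 → 3² + 4² = 25
25 = (2,1)_12 → 2² + 1² = 5
5 = (5)_12 → 5² = 25  — 25 already seen; the sequence cycles without reaching 1.

not base-12 happy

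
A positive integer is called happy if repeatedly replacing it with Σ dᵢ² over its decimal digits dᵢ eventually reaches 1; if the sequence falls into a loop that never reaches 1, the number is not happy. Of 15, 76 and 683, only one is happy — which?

683

15: 15 → 26 → 40 → 16 → 37 → 58 → 89 → 145 → 42 → 20 → 4 → 16  — repeats 16 (not happy)
76: 76 → 85 → 89 → 145 → 42 → 20 → 4 → 16 → 37 → 58 → 89  — repeats 89 (not happy)
683: 683 → 109 → 82 → 68 → 100 → 1  — reaches 1 (happy)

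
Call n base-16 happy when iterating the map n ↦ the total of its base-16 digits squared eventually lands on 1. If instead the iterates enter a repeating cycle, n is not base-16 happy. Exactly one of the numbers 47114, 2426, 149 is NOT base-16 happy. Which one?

47114

47114: 47114 → 285 → 171 → 221 → 338 → 30 → 197 → 169 → 181 → 146 → 85 → 50 → 13 → 169  — repeats 169 (not base-16 happy)
2426: 2426 → 230 → 232 → 260 → 17 → 2 → 4 → 16 → 1  — reaches 1 (base-16 happy)
149: 149 → 106 → 136 → 128 → 64 → 16 → 1  — reaches 1 (base-16 happy)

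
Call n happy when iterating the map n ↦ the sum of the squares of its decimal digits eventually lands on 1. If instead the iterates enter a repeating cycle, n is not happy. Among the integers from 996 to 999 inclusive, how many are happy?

1

996: 996 → 198 → 146 → 53 → 34 → 25 → 29 → 85 → 89 → 145 → 42 → 20 → 4 → 16 → 37 → 58 → 89  — not happy
997: 997 → 211 → 6 → 36 → 45 → 41 → 17 → 50 → 25 → 29 → 85 → 89 → 145 → 42 → 20 → 4 → 16 → 37 → 58 → 89  — not happy
998: 998 → 226 → 44 → 32 → 13 → 10 → 1  — happy
999: 999 → 243 → 29 → 85 → 89 → 145 → 42 → 20 → 4 → 16 → 37 → 58 → 89  — not happy
happy: 998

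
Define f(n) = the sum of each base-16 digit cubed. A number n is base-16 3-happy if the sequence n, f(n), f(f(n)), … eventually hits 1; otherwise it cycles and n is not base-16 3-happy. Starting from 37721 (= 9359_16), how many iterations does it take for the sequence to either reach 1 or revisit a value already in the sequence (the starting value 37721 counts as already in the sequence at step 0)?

14

37721 = (9,3,5,9)_16 → 9³ + 3³ + 5³ + 9³ = 1610
1610 = (6,4,10)_16 → 6³ + 4³ + 10³ = 1280
1280 = (5,0,0)_16 → 5³ + 0³ + 0³ = 125
125 = (7,13)_16 → 7³ + 13³ = 2540
2540 = (9,14,12)_16 → 9³ + 14³ + 12³ = 5201
5201 = (1,4,5,1)_16 → 1³ + 4³ + 5³ + 1³ = 191
191 = (11,15)_16 → 11³ + 15³ = 4706
4706 = (1,2,6,2)_16 → 1³ + 2³ + 6³ + 2³ = 233
233 = (14,9)_16 → 14³ + 9³ = 3473
3473 = (13,9,1)_16 → 13³ + 9³ + 1³ = 2927
2927 = (11,6,15)_16 → 11³ + 6³ + 15³ = 4922
4922 = (1,3,3,10)_16 → 1³ + 3³ + 3³ + 10³ = 1055
1055 = (4,1,15)_16 → 4³ + 1³ + 15³ = 3440
3440 = (13,7,0)_16 → 13³ + 7³ + 0³ = 2540  — 2540 repeats.
That took 14 steps.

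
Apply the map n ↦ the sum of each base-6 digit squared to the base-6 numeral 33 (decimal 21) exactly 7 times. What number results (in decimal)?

21 = (3,3)_6 → 3² + 3² = 9 + 9 = 18
18 = (3,0)_6 → 3² + 0² = 9 + 0 = 9
9 = (1,3)_6 → 1² + 3² = 1 + 9 = 10
10 = (1,4)_6 → 1² + 4² = 1 + 16 = 17
17 = (2,5)_6 → 2² + 5² = 4 + 25 = 29
29 = (4,5)_6 → 4² + 5² = 16 + 25 = 41
41 = (1,0,5)_6 → 1² + 0² + 5² = 1 + 0 + 25 = 26

26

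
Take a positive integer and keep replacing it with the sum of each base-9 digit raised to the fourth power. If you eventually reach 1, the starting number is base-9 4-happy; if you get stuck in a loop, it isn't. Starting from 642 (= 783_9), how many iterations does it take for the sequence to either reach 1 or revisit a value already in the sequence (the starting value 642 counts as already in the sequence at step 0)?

642 = (7,8,3)_9 → 7⁴ + 8⁴ + 3⁴ = 2401 + 4096 + 81 = 6578
6578 = (1,0,0,1,8)_9 → 1⁴ + 0⁴ + 0⁴ + 1⁴ + 8⁴ = 1 + 0 + 0 + 1 + 4096 = 4098
4098 = (5,5,5,3)_9 → 5⁴ + 5⁴ + 5⁴ + 3⁴ = 625 + 625 + 625 + 81 = 1956
1956 = (2,6,1,3)_9 → 2⁴ + 6⁴ + 1⁴ + 3⁴ = 16 + 1296 + 1 + 81 = 1394
1394 = (1,8,1,8)_9 → 1⁴ + 8⁴ + 1⁴ + 8⁴ = 1 + 4096 + 1 + 4096 = 8194
8194 = (1,2,2,1,4)_9 → 1⁴ + 2⁴ + 2⁴ + 1⁴ + 4⁴ = 1 + 16 + 16 + 1 + 256 = 290
290 = (3,5,2)_9 → 3⁴ + 5⁴ + 2⁴ = 81 + 625 + 16 = 722
722 = (8,8,2)_9 → 8⁴ + 8⁴ + 2⁴ = 4096 + 4096 + 16 = 8208
8208 = (1,2,2,3,0)_9 → 1⁴ + 2⁴ + 2⁴ + 3⁴ + 0⁴ = 1 + 16 + 16 + 81 + 0 = 114
114 = (1,3,6)_9 → 1⁴ + 3⁴ + 6⁴ = 1 + 81 + 1296 = 1378
1378 = (1,8,0,1)_9 → 1⁴ + 8⁴ + 0⁴ + 1⁴ = 1 + 4096 + 0 + 1 = 4098  — 4098 repeats.
That took 11 steps.

11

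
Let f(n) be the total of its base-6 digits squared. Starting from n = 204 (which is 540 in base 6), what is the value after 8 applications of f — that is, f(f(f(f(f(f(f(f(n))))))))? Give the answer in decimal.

29

204 = (5,4,0)_6 → 5² + 4² + 0² = 25 + 16 + 0 = 41
41 = (1,0,5)_6 → 1² + 0² + 5² = 1 + 0 + 25 = 26
26 = (4,2)_6 → 4² + 2² = 16 + 4 = 20
20 = (3,2)_6 → 3² + 2² = 9 + 4 = 13
13 = (2,1)_6 → 2² + 1² = 4 + 1 = 5
5 = (5)_6 → 5² = 25
25 = (4,1)_6 → 4² + 1² = 16 + 1 = 17
17 = (2,5)_6 → 2² + 5² = 4 + 25 = 29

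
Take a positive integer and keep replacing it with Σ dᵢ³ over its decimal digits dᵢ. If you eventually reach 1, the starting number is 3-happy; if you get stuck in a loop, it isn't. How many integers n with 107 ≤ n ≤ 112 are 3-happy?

107: 107 → 344 → 155 → 251 → 134 → 92 → 737 → 713 → 371 → 371  (repeats 371)
108: 108 → 513 → 153 → 153  (repeats 153)
109: 109 → 730 → 370 → 370  (repeats 370)
110: 110 → 2 → 8 → 512 → 134 → 92 → 737 → 713 → 371 → 371  (repeats 371)
111: 111 → 3 → 27 → 351 → 153 → 153  (repeats 153)
112: 112 → 10 → 1  (reaches 1)
3-happy: 112

1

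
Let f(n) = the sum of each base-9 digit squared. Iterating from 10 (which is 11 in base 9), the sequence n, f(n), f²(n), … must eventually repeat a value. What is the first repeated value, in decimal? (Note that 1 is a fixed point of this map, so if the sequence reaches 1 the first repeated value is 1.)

50

10 = (1,1)_9 → 1² + 1² = 2
2 = (2)_9 → 2² = 4
4 = (4)_9 → 4² = 16
16 = (1,7)_9 → 1² + 7² = 50
50 = (5,5)_9 → 5² + 5² = 50  — 50 already appeared earlier.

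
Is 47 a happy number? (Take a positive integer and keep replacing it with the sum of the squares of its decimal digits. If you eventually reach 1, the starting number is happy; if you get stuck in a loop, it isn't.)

47 → 4² + 7² = 16 + 49 = 65
65 → 6² + 5² = 36 + 25 = 61
61 → 6² + 1² = 36 + 1 = 37
37 → 3² + 7² = 9 + 49 = 58
58 → 5² + 8² = 25 + 64 = 89
89 → 8² + 9² = 64 + 81 = 145
145 → 1² + 4² + 5² = 1 + 16 + 25 = 42
42 → 4² + 2² = 16 + 4 = 20
20 → 2² + 0² = 4 + 0 = 4
4 → 4² = 16
16 → 1² + 6² = 1 + 36 = 37  — 37 already seen; the sequence cycles without reaching 1.

not happy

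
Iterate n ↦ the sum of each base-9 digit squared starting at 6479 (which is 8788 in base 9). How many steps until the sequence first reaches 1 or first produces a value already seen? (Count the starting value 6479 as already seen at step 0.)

7

6479 = (8,7,8,8)_9 → 8² + 7² + 8² + 8² = 241
241 = (2,8,7)_9 → 2² + 8² + 7² = 117
117 = (1,4,0)_9 → 1² + 4² + 0² = 17
17 = (1,8)_9 → 1² + 8² = 65
65 = (7,2)_9 → 7² + 2² = 53
53 = (5,8)_9 → 5² + 8² = 89
89 = (1,0,8)_9 → 1² + 0² + 8² = 65  — 65 repeats.
That took 7 steps.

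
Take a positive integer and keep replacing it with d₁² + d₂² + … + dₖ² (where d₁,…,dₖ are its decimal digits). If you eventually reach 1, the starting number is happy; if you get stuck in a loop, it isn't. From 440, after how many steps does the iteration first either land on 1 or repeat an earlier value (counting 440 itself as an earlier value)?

440 → 4² + 4² + 0² = 32
32 → 3² + 2² = 13
13 → 1² + 3² = 10
10 → 1² + 0² = 1  — reached 1.
That took 4 steps.

4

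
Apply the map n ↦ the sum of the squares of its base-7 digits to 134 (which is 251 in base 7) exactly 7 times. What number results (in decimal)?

134 = (2,5,1)_7 → 2² + 5² + 1² = 4 + 25 + 1 = 30
30 = (4,2)_7 → 4² + 2² = 16 + 4 = 20
20 = (2,6)_7 → 2² + 6² = 4 + 36 = 40
40 = (5,5)_7 → 5² + 5² = 25 + 25 = 50
50 = (1,0,1)_7 → 1² + 0² + 1² = 1 + 0 + 1 = 2
2 = (2)_7 → 2² = 4
4 = (4)_7 → 4² = 16

16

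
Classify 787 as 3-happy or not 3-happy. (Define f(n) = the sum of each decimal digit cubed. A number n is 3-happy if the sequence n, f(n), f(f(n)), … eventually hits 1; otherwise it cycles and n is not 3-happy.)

3-happy

787 → 7³ + 8³ + 7³ = 343 + 512 + 343 = 1198
1198 → 1³ + 1³ + 9³ + 8³ = 1 + 1 + 729 + 512 = 1243
1243 → 1³ + 2³ + 4³ + 3³ = 1 + 8 + 64 + 27 = 100
100 → 1³ + 0³ + 0³ = 1 + 0 + 0 = 1  — reached 1.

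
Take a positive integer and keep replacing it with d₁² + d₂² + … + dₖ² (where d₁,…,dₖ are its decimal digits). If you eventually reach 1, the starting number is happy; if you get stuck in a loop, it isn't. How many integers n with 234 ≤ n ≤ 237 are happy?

1

234: 234 → 29 → 85 → 89 → 145 → 42 → 20 → 4 → 16 → 37 → 58 → 89  (repeats 89)
235: 235 → 38 → 73 → 58 → 89 → 145 → 42 → 20 → 4 → 16 → 37 → 58  (repeats 58)
236: 236 → 49 → 97 → 130 → 10 → 1  (reaches 1)
237: 237 → 62 → 40 → 16 → 37 → 58 → 89 → 145 → 42 → 20 → 4 → 16  (repeats 16)
happy: 236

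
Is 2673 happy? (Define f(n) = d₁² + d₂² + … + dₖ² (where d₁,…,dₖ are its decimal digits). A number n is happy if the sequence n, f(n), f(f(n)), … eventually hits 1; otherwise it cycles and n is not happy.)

2673 → 2² + 6² + 7² + 3² = 98
98 → 9² + 8² = 145
145 → 1² + 4² + 5² = 42
42 → 4² + 2² = 20
20 → 2² + 0² = 4
4 → 4² = 16
16 → 1² + 6² = 37
37 → 3² + 7² = 58
58 → 5² + 8² = 89
89 → 8² + 9² = 145  — 145 already seen; the sequence cycles without reaching 1.

not happy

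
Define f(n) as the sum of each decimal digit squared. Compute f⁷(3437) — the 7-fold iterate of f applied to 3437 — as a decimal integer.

3437 → 3² + 4² + 3² + 7² = 83
83 → 8² + 3² = 73
73 → 7² + 3² = 58
58 → 5² + 8² = 89
89 → 8² + 9² = 145
145 → 1² + 4² + 5² = 42
42 → 4² + 2² = 20

20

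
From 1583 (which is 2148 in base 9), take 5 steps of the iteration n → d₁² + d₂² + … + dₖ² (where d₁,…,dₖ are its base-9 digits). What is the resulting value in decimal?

1583 = (2,1,4,8)_9 → 85
85 = (1,0,4)_9 → 17
17 = (1,8)_9 → 65
65 = (7,2)_9 → 53
53 = (5,8)_9 → 89

89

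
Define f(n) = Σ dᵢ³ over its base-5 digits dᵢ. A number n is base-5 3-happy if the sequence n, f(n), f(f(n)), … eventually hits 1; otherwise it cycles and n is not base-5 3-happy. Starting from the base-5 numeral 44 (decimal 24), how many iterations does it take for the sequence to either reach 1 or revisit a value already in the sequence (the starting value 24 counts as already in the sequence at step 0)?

24 = (4,4)_5 → 4³ + 4³ = 128
128 = (1,0,0,3)_5 → 1³ + 0³ + 0³ + 3³ = 28
28 = (1,0,3)_5 → 1³ + 0³ + 3³ = 28  — 28 repeats.
That took 3 steps.

3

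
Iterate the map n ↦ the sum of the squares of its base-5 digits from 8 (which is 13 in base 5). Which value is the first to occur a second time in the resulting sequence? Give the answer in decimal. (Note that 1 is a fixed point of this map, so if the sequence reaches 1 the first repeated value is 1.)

10

8 = (1,3)_5 → 1² + 3² = 10
10 = (2,0)_5 → 2² + 0² = 4
4 = (4)_5 → 4² = 16
16 = (3,1)_5 → 3² + 1² = 10  — 10 already appeared earlier.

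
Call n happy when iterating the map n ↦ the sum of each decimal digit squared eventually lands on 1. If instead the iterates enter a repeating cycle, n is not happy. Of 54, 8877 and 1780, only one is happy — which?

8877

54: 54 → 41 → 17 → 50 → 25 → 29 → 85 → 89 → 145 → 42 → 20 → 4 → 16 → 37 → 58 → 89  — repeats 89 (not happy)
8877: 8877 → 226 → 44 → 32 → 13 → 10 → 1  — reaches 1 (happy)
1780: 1780 → 114 → 18 → 65 → 61 → 37 → 58 → 89 → 145 → 42 → 20 → 4 → 16 → 37  — repeats 37 (not happy)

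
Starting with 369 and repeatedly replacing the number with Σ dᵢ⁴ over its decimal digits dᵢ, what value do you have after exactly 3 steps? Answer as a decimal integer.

6725

369 → 3⁴ + 6⁴ + 9⁴ = 81 + 1296 + 6561 = 7938
7938 → 7⁴ + 9⁴ + 3⁴ + 8⁴ = 2401 + 6561 + 81 + 4096 = 13139
13139 → 1⁴ + 3⁴ + 1⁴ + 3⁴ + 9⁴ = 1 + 81 + 1 + 81 + 6561 = 6725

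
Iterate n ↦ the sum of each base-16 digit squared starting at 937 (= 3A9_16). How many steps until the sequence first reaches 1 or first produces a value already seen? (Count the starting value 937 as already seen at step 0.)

9

937 = (3,10,9)_16 → 3² + 10² + 9² = 9 + 100 + 81 = 190
190 = (11,14)_16 → 11² + 14² = 121 + 196 = 317
317 = (1,3,13)_16 → 1² + 3² + 13² = 1 + 9 + 169 = 179
179 = (11,3)_16 → 11² + 3² = 121 + 9 = 130
130 = (8,2)_16 → 8² + 2² = 64 + 4 = 68
68 = (4,4)_16 → 4² + 4² = 16 + 16 = 32
32 = (2,0)_16 → 2² + 0² = 4 + 0 = 4
4 = (4)_16 → 4² = 16
16 = (1,0)_16 → 1² + 0² = 1 + 0 = 1  — reached 1.
That took 9 steps.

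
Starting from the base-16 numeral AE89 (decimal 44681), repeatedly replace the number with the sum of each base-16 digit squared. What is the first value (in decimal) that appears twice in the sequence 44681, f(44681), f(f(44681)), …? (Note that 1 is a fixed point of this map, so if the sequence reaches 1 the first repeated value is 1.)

169

44681 = (10,14,8,9)_16 → 10² + 14² + 8² + 9² = 100 + 196 + 64 + 81 = 441
441 = (1,11,9)_16 → 1² + 11² + 9² = 1 + 121 + 81 = 203
203 = (12,11)_16 → 12² + 11² = 144 + 121 = 265
265 = (1,0,9)_16 → 1² + 0² + 9² = 1 + 0 + 81 = 82
82 = (5,2)_16 → 5² + 2² = 25 + 4 = 29
29 = (1,13)_16 → 1² + 13² = 1 + 169 = 170
170 = (10,10)_16 → 10² + 10² = 100 + 100 = 200
200 = (12,8)_16 → 12² + 8² = 144 + 64 = 208
208 = (13,0)_16 → 13² + 0² = 169 + 0 = 169
169 = (10,9)_16 → 10² + 9² = 100 + 81 = 181
181 = (11,5)_16 → 11² + 5² = 121 + 25 = 146
146 = (9,2)_16 → 9² + 2² = 81 + 4 = 85
85 = (5,5)_16 → 5² + 5² = 25 + 25 = 50
50 = (3,2)_16 → 3² + 2² = 9 + 4 = 13
13 = (13)_16 → 13² = 169  — 169 already appeared earlier.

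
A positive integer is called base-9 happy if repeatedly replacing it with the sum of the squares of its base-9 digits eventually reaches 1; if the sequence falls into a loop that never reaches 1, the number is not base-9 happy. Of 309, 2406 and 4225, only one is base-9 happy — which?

309: 309 → 67 → 65 → 53 → 89 → 65  — repeats 65 (not base-9 happy)
2406: 2406 → 58 → 52 → 74 → 68 → 74  — repeats 74 (not base-9 happy)
4225: 4225 → 91 → 3 → 9 → 1  — reaches 1 (base-9 happy)

4225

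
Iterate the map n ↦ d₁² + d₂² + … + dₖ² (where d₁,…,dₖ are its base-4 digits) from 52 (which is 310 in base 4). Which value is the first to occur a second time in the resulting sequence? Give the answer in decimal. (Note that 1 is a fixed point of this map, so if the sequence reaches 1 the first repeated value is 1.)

1

52 = (3,1,0)_4 → 3² + 1² + 0² = 10
10 = (2,2)_4 → 2² + 2² = 8
8 = (2,0)_4 → 2² + 0² = 4
4 = (1,0)_4 → 1² + 0² = 1  — reached the fixed point 1.
1 → 1, so 1 is the first repeated value.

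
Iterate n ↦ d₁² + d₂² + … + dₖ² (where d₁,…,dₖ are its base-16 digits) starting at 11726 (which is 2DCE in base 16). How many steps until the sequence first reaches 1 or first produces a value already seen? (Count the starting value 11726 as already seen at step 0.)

11726 = (2,13,12,14)_16 → 2² + 13² + 12² + 14² = 4 + 169 + 144 + 196 = 513
513 = (2,0,1)_16 → 2² + 0² + 1² = 4 + 0 + 1 = 5
5 = (5)_16 → 5² = 25
25 = (1,9)_16 → 1² + 9² = 1 + 81 = 82
82 = (5,2)_16 → 5² + 2² = 25 + 4 = 29
29 = (1,13)_16 → 1² + 13² = 1 + 169 = 170
170 = (10,10)_16 → 10² + 10² = 100 + 100 = 200
200 = (12,8)_16 → 12² + 8² = 144 + 64 = 208
208 = (13,0)_16 → 13² + 0² = 169 + 0 = 169
169 = (10,9)_16 → 10² + 9² = 100 + 81 = 181
181 = (11,5)_16 → 11² + 5² = 121 + 25 = 146
146 = (9,2)_16 → 9² + 2² = 81 + 4 = 85
85 = (5,5)_16 → 5² + 5² = 25 + 25 = 50
50 = (3,2)_16 → 3² + 2² = 9 + 4 = 13
13 = (13)_16 → 13² = 169  — 169 repeats.
That took 15 steps.

15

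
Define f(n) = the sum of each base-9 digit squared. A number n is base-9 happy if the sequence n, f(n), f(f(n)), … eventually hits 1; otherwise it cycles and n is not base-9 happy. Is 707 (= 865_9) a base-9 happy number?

707 = (8,6,5)_9 → 8² + 6² + 5² = 64 + 36 + 25 = 125
125 = (1,4,8)_9 → 1² + 4² + 8² = 1 + 16 + 64 = 81
81 = (1,0,0)_9 → 1² + 0² + 0² = 1 + 0 + 0 = 1  — reached 1.

base-9 happy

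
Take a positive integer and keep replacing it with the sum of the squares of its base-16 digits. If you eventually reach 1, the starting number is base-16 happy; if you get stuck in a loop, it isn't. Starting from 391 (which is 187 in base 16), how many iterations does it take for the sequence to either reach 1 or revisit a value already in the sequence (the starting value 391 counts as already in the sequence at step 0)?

391 = (1,8,7)_16 → 114
114 = (7,2)_16 → 53
53 = (3,5)_16 → 34
34 = (2,2)_16 → 8
8 = (8)_16 → 64
64 = (4,0)_16 → 16
16 = (1,0)_16 → 1  — reached 1.
That took 7 steps.

7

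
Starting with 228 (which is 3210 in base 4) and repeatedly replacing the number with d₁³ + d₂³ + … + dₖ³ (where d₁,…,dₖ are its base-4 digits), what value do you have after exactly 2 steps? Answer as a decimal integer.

9

228 = (3,2,1,0)_4 → 36
36 = (2,1,0)_4 → 9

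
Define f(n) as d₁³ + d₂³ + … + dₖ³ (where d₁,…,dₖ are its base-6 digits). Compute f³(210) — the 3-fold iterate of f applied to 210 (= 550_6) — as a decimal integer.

190

210 = (5,5,0)_6 → 5³ + 5³ + 0³ = 250
250 = (1,0,5,4)_6 → 1³ + 0³ + 5³ + 4³ = 190
190 = (5,1,4)_6 → 5³ + 1³ + 4³ = 190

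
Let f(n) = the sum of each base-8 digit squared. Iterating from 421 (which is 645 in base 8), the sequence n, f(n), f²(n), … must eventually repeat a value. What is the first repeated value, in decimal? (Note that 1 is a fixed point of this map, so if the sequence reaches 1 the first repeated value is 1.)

1

421 = (6,4,5)_8 → 6² + 4² + 5² = 36 + 16 + 25 = 77
77 = (1,1,5)_8 → 1² + 1² + 5² = 1 + 1 + 25 = 27
27 = (3,3)_8 → 3² + 3² = 9 + 9 = 18
18 = (2,2)_8 → 2² + 2² = 4 + 4 = 8
8 = (1,0)_8 → 1² + 0² = 1 + 0 = 1  — reached the fixed point 1.
1 → 1, so 1 is the first repeated value.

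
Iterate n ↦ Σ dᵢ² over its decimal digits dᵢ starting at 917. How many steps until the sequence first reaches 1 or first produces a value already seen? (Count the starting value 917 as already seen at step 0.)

12

917 → 9² + 1² + 7² = 81 + 1 + 49 = 131
131 → 1² + 3² + 1² = 1 + 9 + 1 = 11
11 → 1² + 1² = 1 + 1 = 2
2 → 2² = 4
4 → 4² = 16
16 → 1² + 6² = 1 + 36 = 37
37 → 3² + 7² = 9 + 49 = 58
58 → 5² + 8² = 25 + 64 = 89
89 → 8² + 9² = 64 + 81 = 145
145 → 1² + 4² + 5² = 1 + 16 + 25 = 42
42 → 4² + 2² = 16 + 4 = 20
20 → 2² + 0² = 4 + 0 = 4  — 4 repeats.
That took 12 steps.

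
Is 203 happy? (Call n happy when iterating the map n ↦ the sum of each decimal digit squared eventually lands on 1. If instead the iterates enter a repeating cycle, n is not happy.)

happy

203 → 2² + 0² + 3² = 13
13 → 1² + 3² = 10
10 → 1² + 0² = 1  — reached 1.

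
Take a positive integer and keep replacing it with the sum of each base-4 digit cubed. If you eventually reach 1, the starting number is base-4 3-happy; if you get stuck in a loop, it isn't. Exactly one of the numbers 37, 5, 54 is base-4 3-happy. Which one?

37

37: 37 → 10 → 16 → 1  — reaches 1 (base-4 3-happy)
5: 5 → 2 → 8 → 8  — repeats 8 (not base-4 3-happy)
54: 54 → 36 → 9 → 9  — repeats 9 (not base-4 3-happy)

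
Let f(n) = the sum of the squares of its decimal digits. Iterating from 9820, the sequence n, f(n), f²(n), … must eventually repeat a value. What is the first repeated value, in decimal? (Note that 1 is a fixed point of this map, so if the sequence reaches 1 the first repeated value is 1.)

9820 → 9² + 8² + 2² + 0² = 81 + 64 + 4 + 0 = 149
149 → 1² + 4² + 9² = 1 + 16 + 81 = 98
98 → 9² + 8² = 81 + 64 = 145
145 → 1² + 4² + 5² = 1 + 16 + 25 = 42
42 → 4² + 2² = 16 + 4 = 20
20 → 2² + 0² = 4 + 0 = 4
4 → 4² = 16
16 → 1² + 6² = 1 + 36 = 37
37 → 3² + 7² = 9 + 49 = 58
58 → 5² + 8² = 25 + 64 = 89
89 → 8² + 9² = 64 + 81 = 145  — 145 already appeared earlier.

145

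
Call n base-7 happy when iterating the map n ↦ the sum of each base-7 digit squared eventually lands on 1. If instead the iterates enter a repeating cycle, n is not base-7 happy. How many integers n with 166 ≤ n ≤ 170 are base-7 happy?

1

166: 166 → 38 → 34 → 52 → 10 → 10  (repeats 10)
167: 167 → 49 → 1  (reaches 1)
168: 168 → 18 → 20 → 40 → 50 → 2 → 4 → 16 → 8 → 2  (repeats 2)
169: 169 → 19 → 29 → 17 → 13 → 37 → 29  (repeats 29)
170: 170 → 22 → 10 → 10  (repeats 10)
base-7 happy: 167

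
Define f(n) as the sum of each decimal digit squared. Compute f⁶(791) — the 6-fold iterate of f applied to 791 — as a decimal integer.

37

791 → 131
131 → 11
11 → 2
2 → 4
4 → 16
16 → 37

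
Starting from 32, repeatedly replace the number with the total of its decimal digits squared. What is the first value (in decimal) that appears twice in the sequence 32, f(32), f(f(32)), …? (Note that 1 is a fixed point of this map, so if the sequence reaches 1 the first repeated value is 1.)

1

32 → 3² + 2² = 13
13 → 1² + 3² = 10
10 → 1² + 0² = 1  — reached the fixed point 1.
1 → 1, so 1 is the first repeated value.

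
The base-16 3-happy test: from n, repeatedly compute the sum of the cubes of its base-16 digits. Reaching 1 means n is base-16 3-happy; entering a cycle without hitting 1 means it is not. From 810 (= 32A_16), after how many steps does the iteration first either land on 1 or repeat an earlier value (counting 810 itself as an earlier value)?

14

810 = (3,2,10)_16 → 1035
1035 = (4,0,11)_16 → 1395
1395 = (5,7,3)_16 → 495
495 = (1,14,15)_16 → 6120
6120 = (1,7,14,8)_16 → 3600
3600 = (14,1,0)_16 → 2745
2745 = (10,11,9)_16 → 3060
3060 = (11,15,4)_16 → 4770
4770 = (1,2,10,2)_16 → 1017
1017 = (3,15,9)_16 → 4131
4131 = (1,0,2,3)_16 → 36
36 = (2,4)_16 → 72
72 = (4,8)_16 → 576
576 = (2,4,0)_16 → 72  — 72 repeats.
That took 14 steps.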